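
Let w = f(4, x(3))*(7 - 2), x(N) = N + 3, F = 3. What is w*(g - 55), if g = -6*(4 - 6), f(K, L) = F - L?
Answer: 645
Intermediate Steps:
x(N) = 3 + N
f(K, L) = 3 - L
g = 12 (g = -6*(-2) = 12)
w = -15 (w = (3 - (3 + 3))*(7 - 2) = (3 - 1*6)*5 = (3 - 6)*5 = -3*5 = -15)
w*(g - 55) = -15*(12 - 55) = -15*(-43) = 645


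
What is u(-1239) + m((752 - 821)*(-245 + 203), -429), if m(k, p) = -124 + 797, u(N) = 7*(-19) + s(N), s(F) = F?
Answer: -699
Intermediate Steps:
u(N) = -133 + N (u(N) = 7*(-19) + N = -133 + N)
m(k, p) = 673
u(-1239) + m((752 - 821)*(-245 + 203), -429) = (-133 - 1239) + 673 = -1372 + 673 = -699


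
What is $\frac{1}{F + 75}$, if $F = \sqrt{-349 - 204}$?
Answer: $\frac{75}{6178} - \frac{i \sqrt{553}}{6178} \approx 0.01214 - 0.0038064 i$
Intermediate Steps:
$F = i \sqrt{553}$ ($F = \sqrt{-553} = i \sqrt{553} \approx 23.516 i$)
$\frac{1}{F + 75} = \frac{1}{i \sqrt{553} + 75} = \frac{1}{75 + i \sqrt{553}}$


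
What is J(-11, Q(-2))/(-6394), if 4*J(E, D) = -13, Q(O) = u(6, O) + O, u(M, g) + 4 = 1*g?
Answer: 13/25576 ≈ 0.00050829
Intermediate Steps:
u(M, g) = -4 + g (u(M, g) = -4 + 1*g = -4 + g)
Q(O) = -4 + 2*O (Q(O) = (-4 + O) + O = -4 + 2*O)
J(E, D) = -13/4 (J(E, D) = (¼)*(-13) = -13/4)
J(-11, Q(-2))/(-6394) = -13/4/(-6394) = -13/4*(-1/6394) = 13/25576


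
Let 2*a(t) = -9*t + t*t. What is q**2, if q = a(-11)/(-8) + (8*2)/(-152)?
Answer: 1108809/5776 ≈ 191.97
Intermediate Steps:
a(t) = t**2/2 - 9*t/2 (a(t) = (-9*t + t*t)/2 = (-9*t + t**2)/2 = (t**2 - 9*t)/2 = t**2/2 - 9*t/2)
q = -1053/76 (q = ((1/2)*(-11)*(-9 - 11))/(-8) + (8*2)/(-152) = ((1/2)*(-11)*(-20))*(-1/8) + 16*(-1/152) = 110*(-1/8) - 2/19 = -55/4 - 2/19 = -1053/76 ≈ -13.855)
q**2 = (-1053/76)**2 = 1108809/5776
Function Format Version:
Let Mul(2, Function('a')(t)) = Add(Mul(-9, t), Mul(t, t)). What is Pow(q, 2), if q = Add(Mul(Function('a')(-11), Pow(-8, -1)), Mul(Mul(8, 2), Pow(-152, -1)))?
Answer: Rational(1108809, 5776) ≈ 191.97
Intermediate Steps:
Function('a')(t) = Add(Mul(Rational(1, 2), Pow(t, 2)), Mul(Rational(-9, 2), t)) (Function('a')(t) = Mul(Rational(1, 2), Add(Mul(-9, t), Mul(t, t))) = Mul(Rational(1, 2), Add(Mul(-9, t), Pow(t, 2))) = Mul(Rational(1, 2), Add(Pow(t, 2), Mul(-9, t))) = Add(Mul(Rational(1, 2), Pow(t, 2)), Mul(Rational(-9, 2), t)))
q = Rational(-1053, 76) (q = Add(Mul(Mul(Rational(1, 2), -11, Add(-9, -11)), Pow(-8, -1)), Mul(Mul(8, 2), Pow(-152, -1))) = Add(Mul(Mul(Rational(1, 2), -11, -20), Rational(-1, 8)), Mul(16, Rational(-1, 152))) = Add(Mul(110, Rational(-1, 8)), Rational(-2, 19)) = Add(Rational(-55, 4), Rational(-2, 19)) = Rational(-1053, 76) ≈ -13.855)
Pow(q, 2) = Pow(Rational(-1053, 76), 2) = Rational(1108809, 5776)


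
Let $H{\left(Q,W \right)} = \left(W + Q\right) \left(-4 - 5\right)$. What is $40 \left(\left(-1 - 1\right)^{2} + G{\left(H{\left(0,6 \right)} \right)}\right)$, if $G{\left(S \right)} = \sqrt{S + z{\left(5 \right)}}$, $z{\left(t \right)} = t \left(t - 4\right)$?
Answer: $160 + 280 i \approx 160.0 + 280.0 i$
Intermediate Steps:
$H{\left(Q,W \right)} = - 9 Q - 9 W$ ($H{\left(Q,W \right)} = \left(Q + W\right) \left(-9\right) = - 9 Q - 9 W$)
$z{\left(t \right)} = t \left(-4 + t\right)$
$G{\left(S \right)} = \sqrt{5 + S}$ ($G{\left(S \right)} = \sqrt{S + 5 \left(-4 + 5\right)} = \sqrt{S + 5 \cdot 1} = \sqrt{S + 5} = \sqrt{5 + S}$)
$40 \left(\left(-1 - 1\right)^{2} + G{\left(H{\left(0,6 \right)} \right)}\right) = 40 \left(\left(-1 - 1\right)^{2} + \sqrt{5 - 54}\right) = 40 \left(\left(-2\right)^{2} + \sqrt{5 + \left(0 - 54\right)}\right) = 40 \left(4 + \sqrt{5 - 54}\right) = 40 \left(4 + \sqrt{-49}\right) = 40 \left(4 + 7 i\right) = 160 + 280 i$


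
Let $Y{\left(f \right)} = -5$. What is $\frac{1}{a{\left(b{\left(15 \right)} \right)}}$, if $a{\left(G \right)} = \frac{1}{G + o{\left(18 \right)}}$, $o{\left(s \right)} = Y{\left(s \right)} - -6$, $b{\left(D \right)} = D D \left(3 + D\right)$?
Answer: $4051$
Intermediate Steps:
$b{\left(D \right)} = D^{2} \left(3 + D\right)$
$o{\left(s \right)} = 1$ ($o{\left(s \right)} = -5 - -6 = -5 + 6 = 1$)
$a{\left(G \right)} = \frac{1}{1 + G}$ ($a{\left(G \right)} = \frac{1}{G + 1} = \frac{1}{1 + G}$)
$\frac{1}{a{\left(b{\left(15 \right)} \right)}} = \frac{1}{\frac{1}{1 + 15^{2} \left(3 + 15\right)}} = \frac{1}{\frac{1}{1 + 225 \cdot 18}} = \frac{1}{\frac{1}{1 + 4050}} = \frac{1}{\frac{1}{4051}} = 4051$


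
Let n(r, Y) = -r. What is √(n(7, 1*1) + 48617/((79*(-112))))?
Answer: I*√61135809/2212 ≈ 3.5348*I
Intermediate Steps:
√(n(7, 1*1) + 48617/((79*(-112)))) = √(-1*7 + 48617/((79*(-112)))) = √(-7 + 48617/(-8848)) = √(-7 + 48617*(-1/8848)) = √(-7 - 48617/8848) = √(-110553/8848) = I*√61135809/2212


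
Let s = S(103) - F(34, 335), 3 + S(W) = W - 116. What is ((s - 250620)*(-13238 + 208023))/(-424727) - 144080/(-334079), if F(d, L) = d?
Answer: 16312054995686210/141892371433 ≈ 1.1496e+5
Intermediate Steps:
S(W) = -119 + W (S(W) = -3 + (W - 116) = -3 + (-116 + W) = -119 + W)
s = -50 (s = (-119 + 103) - 1*34 = -16 - 34 = -50)
((s - 250620)*(-13238 + 208023))/(-424727) - 144080/(-334079) = ((-50 - 250620)*(-13238 + 208023))/(-424727) - 144080/(-334079) = -250670*194785*(-1/424727) - 144080*(-1/334079) = -48826755950*(-1/424727) + 144080/334079 = 48826755950/424727 + 144080/334079 = 16312054995686210/141892371433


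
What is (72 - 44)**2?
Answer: 784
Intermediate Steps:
(72 - 44)**2 = 28**2 = 784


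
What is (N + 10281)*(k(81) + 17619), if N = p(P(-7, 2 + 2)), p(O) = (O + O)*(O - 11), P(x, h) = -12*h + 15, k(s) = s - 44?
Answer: 232794360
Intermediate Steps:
k(s) = -44 + s
P(x, h) = 15 - 12*h
p(O) = 2*O*(-11 + O) (p(O) = (2*O)*(-11 + O) = 2*O*(-11 + O))
N = 2904 (N = 2*(15 - 12*(2 + 2))*(-11 + (15 - 12*(2 + 2))) = 2*(15 - 12*4)*(-11 + (15 - 12*4)) = 2*(15 - 48)*(-11 + (15 - 48)) = 2*(-33)*(-11 - 33) = 2*(-33)*(-44) = 2904)
(N + 10281)*(k(81) + 17619) = (2904 + 10281)*((-44 + 81) + 17619) = 13185*(37 + 17619) = 13185*17656 = 232794360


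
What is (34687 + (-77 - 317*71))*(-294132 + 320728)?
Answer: 321891388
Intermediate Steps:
(34687 + (-77 - 317*71))*(-294132 + 320728) = (34687 + (-77 - 22507))*26596 = (34687 - 22584)*26596 = 12103*26596 = 321891388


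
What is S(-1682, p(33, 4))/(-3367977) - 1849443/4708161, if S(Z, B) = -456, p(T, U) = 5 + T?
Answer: -691859396155/1761886440033 ≈ -0.39268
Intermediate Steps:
S(-1682, p(33, 4))/(-3367977) - 1849443/4708161 = -456/(-3367977) - 1849443/4708161 = -456*(-1/3367977) - 1849443*1/4708161 = 152/1122659 - 616481/1569387 = -691859396155/1761886440033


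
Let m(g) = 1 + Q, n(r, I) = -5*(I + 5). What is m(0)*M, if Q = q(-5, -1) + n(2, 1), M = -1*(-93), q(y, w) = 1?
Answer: -2604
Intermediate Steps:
M = 93
n(r, I) = -25 - 5*I (n(r, I) = -5*(5 + I) = -25 - 5*I)
Q = -29 (Q = 1 + (-25 - 5*1) = 1 + (-25 - 5) = 1 - 30 = -29)
m(g) = -28 (m(g) = 1 - 29 = -28)
m(0)*M = -28*93 = -2604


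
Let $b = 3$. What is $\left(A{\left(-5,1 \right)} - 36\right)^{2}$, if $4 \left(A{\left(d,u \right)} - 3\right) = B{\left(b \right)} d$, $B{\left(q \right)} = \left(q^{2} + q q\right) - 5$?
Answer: $\frac{38809}{16} \approx 2425.6$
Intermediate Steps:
$B{\left(q \right)} = -5 + 2 q^{2}$ ($B{\left(q \right)} = \left(q^{2} + q^{2}\right) - 5 = 2 q^{2} - 5 = -5 + 2 q^{2}$)
$A{\left(d,u \right)} = 3 + \frac{13 d}{4}$ ($A{\left(d,u \right)} = 3 + \frac{\left(-5 + 2 \cdot 3^{2}\right) d}{4} = 3 + \frac{\left(-5 + 2 \cdot 9\right) d}{4} = 3 + \frac{\left(-5 + 18\right) d}{4} = 3 + \frac{13 d}{4}$)
$\left(A{\left(-5,1 \right)} - 36\right)^{2} = \left(\left(3 + \frac{13}{4} \left(-5\right)\right) - 36\right)^{2} = \left(\left(3 - \frac{65}{4}\right) - 36\right)^{2} = \left(- \frac{53}{4} - 36\right)^{2} = \left(- \frac{197}{4}\right)^{2} = \frac{38809}{16}$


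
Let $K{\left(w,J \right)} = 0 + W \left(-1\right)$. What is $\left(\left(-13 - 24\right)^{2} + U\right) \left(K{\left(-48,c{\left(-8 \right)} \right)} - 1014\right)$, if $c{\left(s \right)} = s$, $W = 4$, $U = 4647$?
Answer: $-6124288$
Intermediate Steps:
$K{\left(w,J \right)} = -4$ ($K{\left(w,J \right)} = 0 + 4 \left(-1\right) = 0 - 4 = -4$)
$\left(\left(-13 - 24\right)^{2} + U\right) \left(K{\left(-48,c{\left(-8 \right)} \right)} - 1014\right) = \left(\left(-13 - 24\right)^{2} + 4647\right) \left(-4 - 1014\right) = \left(\left(-37\right)^{2} + 4647\right) \left(-1018\right) = \left(1369 + 4647\right) \left(-1018\right) = 6016 \left(-1018\right) = -6124288$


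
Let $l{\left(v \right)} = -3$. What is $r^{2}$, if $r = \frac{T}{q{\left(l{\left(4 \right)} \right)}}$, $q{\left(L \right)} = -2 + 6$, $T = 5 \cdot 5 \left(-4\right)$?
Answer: $625$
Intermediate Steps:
$T = -100$ ($T = 25 \left(-4\right) = -100$)
$q{\left(L \right)} = 4$
$r = -25$ ($r = - \frac{100}{4} = \left(-100\right) \frac{1}{4} = -25$)
$r^{2} = \left(-25\right)^{2} = 625$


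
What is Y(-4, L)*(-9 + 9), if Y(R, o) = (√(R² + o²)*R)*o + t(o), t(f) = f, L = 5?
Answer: 0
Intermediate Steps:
Y(R, o) = o + R*o*√(R² + o²) (Y(R, o) = (√(R² + o²)*R)*o + o = (R*√(R² + o²))*o + o = R*o*√(R² + o²) + o = o + R*o*√(R² + o²))
Y(-4, L)*(-9 + 9) = (5*(1 - 4*√((-4)² + 5²)))*(-9 + 9) = (5*(1 - 4*√(16 + 25)))*0 = (5*(1 - 4*√41))*0 = (5 - 20*√41)*0 = 0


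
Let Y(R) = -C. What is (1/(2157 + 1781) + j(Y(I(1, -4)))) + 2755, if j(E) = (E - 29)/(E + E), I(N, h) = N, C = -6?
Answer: 65049859/23628 ≈ 2753.1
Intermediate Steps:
Y(R) = 6 (Y(R) = -1*(-6) = 6)
j(E) = (-29 + E)/(2*E) (j(E) = (-29 + E)/((2*E)) = (-29 + E)*(1/(2*E)) = (-29 + E)/(2*E))
(1/(2157 + 1781) + j(Y(I(1, -4)))) + 2755 = (1/(2157 + 1781) + (1/2)*(-29 + 6)/6) + 2755 = (1/3938 + (1/2)*(1/6)*(-23)) + 2755 = (1/3938 - 23/12) + 2755 = -45281/23628 + 2755 = 65049859/23628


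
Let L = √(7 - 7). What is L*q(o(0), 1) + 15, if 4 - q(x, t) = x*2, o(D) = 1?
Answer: 15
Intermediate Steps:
q(x, t) = 4 - 2*x (q(x, t) = 4 - x*2 = 4 - 2*x)
L = 0 (L = √0 = 0)
L*q(o(0), 1) + 15 = 0*(4 - 2*1) + 15 = 0*(4 - 2) + 15 = 0*2 + 15 = 0 + 15 = 15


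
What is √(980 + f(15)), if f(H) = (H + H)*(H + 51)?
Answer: 4*√185 ≈ 54.406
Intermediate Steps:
f(H) = 2*H*(51 + H) (f(H) = (2*H)*(51 + H) = 2*H*(51 + H))
√(980 + f(15)) = √(980 + 2*15*(51 + 15)) = √(980 + 2*15*66) = √(980 + 1980) = √2960 = 4*√185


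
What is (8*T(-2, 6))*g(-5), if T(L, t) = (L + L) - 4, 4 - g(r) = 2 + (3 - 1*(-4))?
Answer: 320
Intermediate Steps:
g(r) = -5 (g(r) = 4 - (2 + (3 - 1*(-4))) = 4 - (2 + (3 + 4)) = 4 - (2 + 7) = 4 - 1*9 = 4 - 9 = -5)
T(L, t) = -4 + 2*L (T(L, t) = 2*L - 4 = -4 + 2*L)
(8*T(-2, 6))*g(-5) = (8*(-4 + 2*(-2)))*(-5) = (8*(-4 - 4))*(-5) = (8*(-8))*(-5) = -64*(-5) = 320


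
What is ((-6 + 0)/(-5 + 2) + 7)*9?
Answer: 81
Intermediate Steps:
((-6 + 0)/(-5 + 2) + 7)*9 = (-6/(-3) + 7)*9 = (-6*(-⅓) + 7)*9 = (2 + 7)*9 = 9*9 = 81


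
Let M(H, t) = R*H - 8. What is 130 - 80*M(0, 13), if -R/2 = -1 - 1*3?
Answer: 770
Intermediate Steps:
R = 8 (R = -2*(-1 - 1*3) = -2*(-1 - 3) = -2*(-4) = 8)
M(H, t) = -8 + 8*H (M(H, t) = 8*H - 8 = -8 + 8*H)
130 - 80*M(0, 13) = 130 - 80*(-8 + 8*0) = 130 - 80*(-8 + 0) = 130 - 80*(-8) = 130 + 640 = 770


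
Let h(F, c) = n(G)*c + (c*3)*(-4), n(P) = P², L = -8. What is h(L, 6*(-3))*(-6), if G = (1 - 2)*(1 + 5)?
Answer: 2592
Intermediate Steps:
G = -6 (G = -1*6 = -6)
h(F, c) = 24*c (h(F, c) = (-6)²*c + (c*3)*(-4) = 36*c + (3*c)*(-4) = 36*c - 12*c = 24*c)
h(L, 6*(-3))*(-6) = (24*(6*(-3)))*(-6) = (24*(-18))*(-6) = -432*(-6) = 2592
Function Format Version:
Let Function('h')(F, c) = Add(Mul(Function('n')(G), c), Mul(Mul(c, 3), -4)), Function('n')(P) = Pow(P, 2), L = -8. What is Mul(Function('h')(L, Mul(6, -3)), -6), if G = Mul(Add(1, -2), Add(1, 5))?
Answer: 2592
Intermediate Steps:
G = -6 (G = Mul(-1, 6) = -6)
Function('h')(F, c) = Mul(24, c) (Function('h')(F, c) = Add(Mul(Pow(-6, 2), c), Mul(Mul(c, 3), -4)) = Add(Mul(36, c), Mul(Mul(3, c), -4)) = Add(Mul(36, c), Mul(-12, c)) = Mul(24, c))
Mul(Function('h')(L, Mul(6, -3)), -6) = Mul(Mul(24, Mul(6, -3)), -6) = Mul(Mul(24, -18), -6) = Mul(-432, -6) = 2592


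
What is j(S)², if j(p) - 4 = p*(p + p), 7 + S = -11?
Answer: 425104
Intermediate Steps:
S = -18 (S = -7 - 11 = -18)
j(p) = 4 + 2*p² (j(p) = 4 + p*(p + p) = 4 + p*(2*p) = 4 + 2*p²)
j(S)² = (4 + 2*(-18)²)² = (4 + 2*324)² = (4 + 648)² = 652² = 425104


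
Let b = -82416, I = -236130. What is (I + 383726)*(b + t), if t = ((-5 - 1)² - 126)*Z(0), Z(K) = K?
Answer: -12164271936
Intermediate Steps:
t = 0 (t = ((-5 - 1)² - 126)*0 = ((-6)² - 126)*0 = (36 - 126)*0 = -90*0 = 0)
(I + 383726)*(b + t) = (-236130 + 383726)*(-82416 + 0) = 147596*(-82416) = -12164271936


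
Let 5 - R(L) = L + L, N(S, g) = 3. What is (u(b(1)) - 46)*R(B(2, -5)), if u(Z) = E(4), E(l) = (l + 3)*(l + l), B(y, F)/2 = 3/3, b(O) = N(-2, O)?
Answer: 10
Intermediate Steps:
b(O) = 3
B(y, F) = 2 (B(y, F) = 2*(3/3) = 2*(3*(1/3)) = 2*1 = 2)
R(L) = 5 - 2*L (R(L) = 5 - (L + L) = 5 - 2*L)
E(l) = 2*l*(3 + l) (E(l) = (3 + l)*(2*l) = 2*l*(3 + l))
u(Z) = 56 (u(Z) = 2*4*(3 + 4) = 2*4*7 = 56)
(u(b(1)) - 46)*R(B(2, -5)) = (56 - 46)*(5 - 2*2) = 10*(5 - 4) = 10*1 = 10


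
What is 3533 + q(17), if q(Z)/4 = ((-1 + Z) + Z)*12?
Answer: 5117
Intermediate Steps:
q(Z) = -48 + 96*Z (q(Z) = 4*(((-1 + Z) + Z)*12) = 4*((-1 + 2*Z)*12) = 4*(-12 + 24*Z) = -48 + 96*Z)
3533 + q(17) = 3533 + (-48 + 96*17) = 3533 + (-48 + 1632) = 3533 + 1584 = 5117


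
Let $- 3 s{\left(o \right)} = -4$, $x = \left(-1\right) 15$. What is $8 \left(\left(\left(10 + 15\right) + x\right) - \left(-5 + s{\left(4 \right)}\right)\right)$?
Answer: $\frac{328}{3} \approx 109.33$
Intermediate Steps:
$x = -15$
$s{\left(o \right)} = \frac{4}{3}$ ($s{\left(o \right)} = \left(- \frac{1}{3}\right) \left(-4\right) = \frac{4}{3}$)
$8 \left(\left(\left(10 + 15\right) + x\right) - \left(-5 + s{\left(4 \right)}\right)\right) = 8 \left(\left(\left(10 + 15\right) - 15\right) + \left(5 - \frac{4}{3}\right)\right) = 8 \left(\left(25 - 15\right) + \left(5 - \frac{4}{3}\right)\right) = 8 \left(10 + \frac{11}{3}\right) = 8 \cdot \frac{41}{3} = \frac{328}{3}$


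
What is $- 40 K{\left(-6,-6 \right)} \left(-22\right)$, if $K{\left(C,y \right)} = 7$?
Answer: $6160$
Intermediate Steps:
$- 40 K{\left(-6,-6 \right)} \left(-22\right) = \left(-40\right) 7 \left(-22\right) = \left(-280\right) \left(-22\right) = 6160$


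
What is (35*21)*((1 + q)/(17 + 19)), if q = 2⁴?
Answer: 4165/12 ≈ 347.08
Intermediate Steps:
q = 16
(35*21)*((1 + q)/(17 + 19)) = (35*21)*((1 + 16)/(17 + 19)) = 735*(17/36) = 4165/12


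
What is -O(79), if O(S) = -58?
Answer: 58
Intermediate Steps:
-O(79) = -1*(-58) = 58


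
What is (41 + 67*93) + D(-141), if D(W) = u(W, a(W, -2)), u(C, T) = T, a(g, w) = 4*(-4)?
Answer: 6256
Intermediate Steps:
a(g, w) = -16
D(W) = -16
(41 + 67*93) + D(-141) = (41 + 67*93) - 16 = (41 + 6231) - 16 = 6272 - 16 = 6256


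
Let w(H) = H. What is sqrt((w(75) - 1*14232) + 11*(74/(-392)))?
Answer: I*sqrt(2775179)/14 ≈ 118.99*I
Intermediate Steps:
sqrt((w(75) - 1*14232) + 11*(74/(-392))) = sqrt((75 - 1*14232) + 11*(74/(-392))) = sqrt((75 - 14232) + 11*(74*(-1/392))) = sqrt(-14157 + 11*(-37/196)) = sqrt(-14157 - 407/196) = sqrt(-2775179/196) = I*sqrt(2775179)/14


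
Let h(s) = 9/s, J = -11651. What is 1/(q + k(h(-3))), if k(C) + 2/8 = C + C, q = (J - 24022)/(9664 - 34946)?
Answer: -50564/244679 ≈ -0.20665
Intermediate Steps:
q = 35673/25282 (q = (-11651 - 24022)/(9664 - 34946) = -35673/(-25282) = -35673*(-1/25282) = 35673/25282 ≈ 1.4110)
k(C) = -¼ + 2*C (k(C) = -¼ + (C + C) = -¼ + 2*C)
1/(q + k(h(-3))) = 1/(35673/25282 + (-¼ + 2*(9/(-3)))) = 1/(35673/25282 + (-¼ + 2*(9*(-⅓)))) = 1/(35673/25282 + (-¼ + 2*(-3))) = 1/(35673/25282 + (-¼ - 6)) = 1/(35673/25282 - 25/4) = 1/(-244679/50564) = -50564/244679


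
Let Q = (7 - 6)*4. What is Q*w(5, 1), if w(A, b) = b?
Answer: 4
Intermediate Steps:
Q = 4 (Q = 1*4 = 4)
Q*w(5, 1) = 4*1 = 4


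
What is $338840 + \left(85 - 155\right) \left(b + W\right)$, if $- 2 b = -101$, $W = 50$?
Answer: $331805$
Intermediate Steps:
$b = \frac{101}{2}$ ($b = \left(- \frac{1}{2}\right) \left(-101\right) = \frac{101}{2} \approx 50.5$)
$338840 + \left(85 - 155\right) \left(b + W\right) = 338840 + \left(85 - 155\right) \left(\frac{101}{2} + 50\right) = 338840 - 7035 = 331805$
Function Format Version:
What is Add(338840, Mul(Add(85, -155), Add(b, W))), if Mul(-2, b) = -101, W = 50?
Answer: 331805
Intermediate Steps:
b = Rational(101, 2) (b = Mul(Rational(-1, 2), -101) = Rational(101, 2) ≈ 50.500)
Add(338840, Mul(Add(85, -155), Add(b, W))) = Add(338840, Mul(Add(85, -155), Add(Rational(101, 2), 50))) = Add(338840, Mul(-70, Rational(201, 2))) = Add(338840, -7035) = 331805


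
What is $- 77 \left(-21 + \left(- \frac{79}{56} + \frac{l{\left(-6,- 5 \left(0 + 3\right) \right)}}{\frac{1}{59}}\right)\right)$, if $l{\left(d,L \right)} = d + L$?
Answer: $\frac{777029}{8} \approx 97129.0$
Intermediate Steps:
$l{\left(d,L \right)} = L + d$
$- 77 \left(-21 + \left(- \frac{79}{56} + \frac{l{\left(-6,- 5 \left(0 + 3\right) \right)}}{\frac{1}{59}}\right)\right) = - 77 \left(-21 + \left(- \frac{79}{56} + \frac{- 5 \left(0 + 3\right) - 6}{\frac{1}{59}}\right)\right) = - 77 \left(-21 + \left(\left(-79\right) \frac{1}{56} + \left(\left(-5\right) 3 - 6\right) \frac{1}{\frac{1}{59}}\right)\right) = - 77 \left(-21 + \left(- \frac{79}{56} + \left(-15 - 6\right) 59\right)\right) = - 77 \left(-21 - \frac{69463}{56}\right) = \left(-77\right) \left(- \frac{70639}{56}\right) = \frac{777029}{8}$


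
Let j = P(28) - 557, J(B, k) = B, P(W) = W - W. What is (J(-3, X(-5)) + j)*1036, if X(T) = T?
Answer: -580160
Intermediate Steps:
P(W) = 0
j = -557 (j = 0 - 557 = -557)
(J(-3, X(-5)) + j)*1036 = (-3 - 557)*1036 = -560*1036 = -580160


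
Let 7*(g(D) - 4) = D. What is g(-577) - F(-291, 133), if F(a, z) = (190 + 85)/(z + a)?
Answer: -84817/1106 ≈ -76.688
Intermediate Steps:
F(a, z) = 275/(a + z)
g(D) = 4 + D/7
g(-577) - F(-291, 133) = (4 + (1/7)*(-577)) - 275/(-291 + 133) = (4 - 577/7) - 275/(-158) = -549/7 - 275*(-1)/158 = -549/7 - 1*(-275/158) = -549/7 + 275/158 = -84817/1106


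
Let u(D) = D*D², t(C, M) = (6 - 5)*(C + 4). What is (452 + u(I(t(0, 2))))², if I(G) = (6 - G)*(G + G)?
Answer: 20684304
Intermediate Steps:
t(C, M) = 4 + C (t(C, M) = 1*(4 + C) = 4 + C)
I(G) = 2*G*(6 - G) (I(G) = (6 - G)*(2*G) = 2*G*(6 - G))
u(D) = D³
(452 + u(I(t(0, 2))))² = (452 + (2*(4 + 0)*(6 - (4 + 0)))³)² = (452 + (2*4*(6 - 1*4))³)² = (452 + (2*4*(6 - 4))³)² = (452 + (2*4*2)³)² = (452 + 16³)² = (452 + 4096)² = 4548² = 20684304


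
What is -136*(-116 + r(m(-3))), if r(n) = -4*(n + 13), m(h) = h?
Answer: 21216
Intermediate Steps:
r(n) = -52 - 4*n (r(n) = -4*(13 + n) = -52 - 4*n)
-136*(-116 + r(m(-3))) = -136*(-116 + (-52 - 4*(-3))) = -136*(-116 + (-52 + 12)) = -136*(-116 - 40) = -136*(-156) = 21216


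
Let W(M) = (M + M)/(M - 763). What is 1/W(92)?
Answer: -671/184 ≈ -3.6467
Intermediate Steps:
W(M) = 2*M/(-763 + M) (W(M) = (2*M)/(-763 + M) = 2*M/(-763 + M))
1/W(92) = 1/(2*92/(-763 + 92)) = 1/(2*92/(-671)) = 1/(2*92*(-1/671)) = 1/(-184/671) = -671/184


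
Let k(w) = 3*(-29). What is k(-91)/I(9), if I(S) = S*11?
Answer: -29/33 ≈ -0.87879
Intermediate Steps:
I(S) = 11*S
k(w) = -87
k(-91)/I(9) = -87/(11*9) = -87/99 = -87*1/99 = -29/33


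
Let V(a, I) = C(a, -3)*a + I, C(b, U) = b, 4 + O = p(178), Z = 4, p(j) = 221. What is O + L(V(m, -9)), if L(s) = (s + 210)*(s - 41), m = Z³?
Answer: 17385879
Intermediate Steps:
O = 217 (O = -4 + 221 = 217)
m = 64 (m = 4³ = 64)
V(a, I) = I + a² (V(a, I) = a*a + I = a² + I = I + a²)
L(s) = (-41 + s)*(210 + s) (L(s) = (210 + s)*(-41 + s) = (-41 + s)*(210 + s))
O + L(V(m, -9)) = 217 + (-8610 + (-9 + 64²)² + 169*(-9 + 64²)) = 217 + (-8610 + (-9 + 4096)² + 169*(-9 + 4096)) = 217 + (-8610 + 4087² + 169*4087) = 217 + (-8610 + 16703569 + 690703) = 217 + 17385662 = 17385879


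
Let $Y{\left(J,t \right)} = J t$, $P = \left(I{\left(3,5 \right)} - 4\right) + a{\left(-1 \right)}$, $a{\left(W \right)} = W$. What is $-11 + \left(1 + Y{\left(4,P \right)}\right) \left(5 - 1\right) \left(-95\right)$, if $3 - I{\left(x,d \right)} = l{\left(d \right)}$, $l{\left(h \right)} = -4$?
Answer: $-3431$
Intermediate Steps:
$I{\left(x,d \right)} = 7$ ($I{\left(x,d \right)} = 3 - -4 = 3 + 4 = 7$)
$P = 2$ ($P = \left(7 - 4\right) - 1 = 3 - 1 = 2$)
$-11 + \left(1 + Y{\left(4,P \right)}\right) \left(5 - 1\right) \left(-95\right) = -11 + \left(1 + 4 \cdot 2\right) \left(5 - 1\right) \left(-95\right) = -11 + \left(1 + 8\right) \left(5 - 1\right) \left(-95\right) = -11 + 9 \cdot 4 \left(-95\right) = -11 + 36 \left(-95\right) = -11 - 3420 = -3431$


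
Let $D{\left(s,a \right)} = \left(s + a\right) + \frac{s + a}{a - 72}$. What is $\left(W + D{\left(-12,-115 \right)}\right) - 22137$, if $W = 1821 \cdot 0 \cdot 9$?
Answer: $- \frac{4163241}{187} \approx -22263.0$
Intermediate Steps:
$W = 0$ ($W = 1821 \cdot 0 = 0$)
$D{\left(s,a \right)} = a + s + \frac{a + s}{-72 + a}$ ($D{\left(s,a \right)} = \left(a + s\right) + \frac{a + s}{-72 + a} = a + s + \frac{a + s}{-72 + a}$)
$\left(W + D{\left(-12,-115 \right)}\right) - 22137 = \left(0 + \frac{\left(-115\right)^{2} - -8165 - -852 - -1380}{-72 - 115}\right) - 22137 = \left(0 + \frac{13225 + 8165 + 852 + 1380}{-187}\right) - 22137 = \left(0 - \frac{23622}{187}\right) - 22137 = - \frac{23622}{187} - 22137 = - \frac{4163241}{187}$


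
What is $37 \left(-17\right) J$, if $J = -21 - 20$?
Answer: $25789$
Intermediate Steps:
$J = -41$ ($J = -21 - 20 = -41$)
$37 \left(-17\right) J = 37 \left(-17\right) \left(-41\right) = \left(-629\right) \left(-41\right) = 25789$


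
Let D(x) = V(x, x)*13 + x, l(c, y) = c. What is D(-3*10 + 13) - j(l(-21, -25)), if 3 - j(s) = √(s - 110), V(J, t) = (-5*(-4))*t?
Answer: -4440 + I*√131 ≈ -4440.0 + 11.446*I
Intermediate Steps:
V(J, t) = 20*t
j(s) = 3 - √(-110 + s) (j(s) = 3 - √(s - 110) = 3 - √(-110 + s))
D(x) = 261*x (D(x) = (20*x)*13 + x = 260*x + x = 261*x)
D(-3*10 + 13) - j(l(-21, -25)) = 261*(-3*10 + 13) - (3 - √(-110 - 21)) = 261*(-30 + 13) - (3 - √(-131)) = 261*(-17) - (3 - I*√131) = -4437 - (3 - I*√131) = -4437 + (-3 + I*√131) = -4440 + I*√131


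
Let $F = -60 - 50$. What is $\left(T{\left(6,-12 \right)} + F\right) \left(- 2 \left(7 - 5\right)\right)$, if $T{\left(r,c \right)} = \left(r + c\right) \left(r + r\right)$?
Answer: $728$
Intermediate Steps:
$F = -110$
$T{\left(r,c \right)} = 2 r \left(c + r\right)$ ($T{\left(r,c \right)} = \left(c + r\right) 2 r = 2 r \left(c + r\right)$)
$\left(T{\left(6,-12 \right)} + F\right) \left(- 2 \left(7 - 5\right)\right) = \left(2 \cdot 6 \left(-12 + 6\right) - 110\right) \left(- 2 \left(7 - 5\right)\right) = \left(2 \cdot 6 \left(-6\right) - 110\right) \left(\left(-2\right) 2\right) = \left(-72 - 110\right) \left(-4\right) = \left(-182\right) \left(-4\right) = 728$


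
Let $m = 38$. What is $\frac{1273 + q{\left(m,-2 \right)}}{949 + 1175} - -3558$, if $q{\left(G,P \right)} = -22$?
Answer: $\frac{839827}{236} \approx 3558.6$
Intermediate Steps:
$\frac{1273 + q{\left(m,-2 \right)}}{949 + 1175} - -3558 = \frac{1273 - 22}{949 + 1175} - -3558 = \frac{1251}{2124} + 3558 = 1251 \cdot \frac{1}{2124} + 3558 = \frac{139}{236} + 3558 = \frac{839827}{236}$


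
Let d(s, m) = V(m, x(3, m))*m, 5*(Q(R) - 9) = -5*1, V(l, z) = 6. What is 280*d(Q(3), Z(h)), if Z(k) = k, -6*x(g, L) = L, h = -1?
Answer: -1680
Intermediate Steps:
x(g, L) = -L/6
Q(R) = 8 (Q(R) = 9 + (-5*1)/5 = 9 + (⅕)*(-5) = 9 - 1 = 8)
d(s, m) = 6*m
280*d(Q(3), Z(h)) = 280*(6*(-1)) = 280*(-6) = -1680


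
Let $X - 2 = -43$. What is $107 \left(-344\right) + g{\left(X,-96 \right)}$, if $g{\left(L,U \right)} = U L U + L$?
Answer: $-414705$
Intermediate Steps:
$X = -41$ ($X = 2 - 43 = -41$)
$g{\left(L,U \right)} = L + L U^{2}$ ($g{\left(L,U \right)} = L U U + L = L U^{2} + L = L + L U^{2}$)
$107 \left(-344\right) + g{\left(X,-96 \right)} = 107 \left(-344\right) - 41 \left(1 + \left(-96\right)^{2}\right) = -36808 - 41 \left(1 + 9216\right) = -36808 - 377897 = -414705$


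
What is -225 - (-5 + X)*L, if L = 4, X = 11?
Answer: -249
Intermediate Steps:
-225 - (-5 + X)*L = -225 - (-5 + 11)*4 = -225 - 6*4 = -225 - 1*24 = -225 - 24 = -249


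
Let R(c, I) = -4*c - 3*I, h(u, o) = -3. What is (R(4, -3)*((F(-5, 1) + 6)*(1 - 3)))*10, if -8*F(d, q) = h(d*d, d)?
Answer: 1785/2 ≈ 892.50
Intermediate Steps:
F(d, q) = 3/8 (F(d, q) = -⅛*(-3) = 3/8)
(R(4, -3)*((F(-5, 1) + 6)*(1 - 3)))*10 = ((-4*4 - 3*(-3))*((3/8 + 6)*(1 - 3)))*10 = ((-16 + 9)*((51/8)*(-2)))*10 = -7*(-51/4)*10 = (357/4)*10 = 1785/2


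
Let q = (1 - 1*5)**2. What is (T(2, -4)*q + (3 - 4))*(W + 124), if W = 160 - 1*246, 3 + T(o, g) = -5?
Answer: -4902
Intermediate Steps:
T(o, g) = -8 (T(o, g) = -3 - 5 = -8)
W = -86 (W = 160 - 246 = -86)
q = 16 (q = (1 - 5)**2 = (-4)**2 = 16)
(T(2, -4)*q + (3 - 4))*(W + 124) = (-8*16 + (3 - 4))*(-86 + 124) = (-128 - 1)*38 = -129*38 = -4902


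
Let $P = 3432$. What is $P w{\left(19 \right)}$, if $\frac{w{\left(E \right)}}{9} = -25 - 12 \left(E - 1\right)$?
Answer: $-7444008$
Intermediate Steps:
$w{\left(E \right)} = -117 - 108 E$ ($w{\left(E \right)} = 9 \left(-25 - 12 \left(E - 1\right)\right) = 9 \left(-25 - 12 \left(-1 + E\right)\right) = 9 \left(-25 - \left(-12 + 12 E\right)\right) = 9 \left(-13 - 12 E\right) = -117 - 108 E$)
$P w{\left(19 \right)} = 3432 \left(-117 - 2052\right) = 3432 \left(-2169\right) = -7444008$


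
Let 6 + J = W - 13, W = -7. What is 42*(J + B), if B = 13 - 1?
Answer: -588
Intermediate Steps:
J = -26 (J = -6 + (-7 - 13) = -6 - 20 = -26)
B = 12
42*(J + B) = 42*(-26 + 12) = 42*(-14) = -588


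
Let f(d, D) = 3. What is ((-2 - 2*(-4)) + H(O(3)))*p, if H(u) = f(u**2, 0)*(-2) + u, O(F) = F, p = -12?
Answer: -36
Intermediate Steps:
H(u) = -6 + u (H(u) = 3*(-2) + u = -6 + u)
((-2 - 2*(-4)) + H(O(3)))*p = ((-2 - 2*(-4)) + (-6 + 3))*(-12) = ((-2 + 8) - 3)*(-12) = (6 - 3)*(-12) = 3*(-12) = -36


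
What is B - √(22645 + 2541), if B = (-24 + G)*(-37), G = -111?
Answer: 4995 - 7*√514 ≈ 4836.3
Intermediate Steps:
B = 4995 (B = (-24 - 111)*(-37) = -135*(-37) = 4995)
B - √(22645 + 2541) = 4995 - √(22645 + 2541) = 4995 - √25186 = 4995 - 7*√514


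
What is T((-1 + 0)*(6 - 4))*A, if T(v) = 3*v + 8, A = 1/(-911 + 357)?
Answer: -1/277 ≈ -0.0036101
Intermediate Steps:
A = -1/554 (A = 1/(-554) = -1/554 ≈ -0.0018051)
T(v) = 8 + 3*v
T((-1 + 0)*(6 - 4))*A = (8 + 3*((-1 + 0)*(6 - 4)))*(-1/554) = (8 + 3*(-1*2))*(-1/554) = (8 + 3*(-2))*(-1/554) = (8 - 6)*(-1/554) = 2*(-1/554) = -1/277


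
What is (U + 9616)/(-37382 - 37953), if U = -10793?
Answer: 1177/75335 ≈ 0.015624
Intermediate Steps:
(U + 9616)/(-37382 - 37953) = (-10793 + 9616)/(-37382 - 37953) = -1177/(-75335) = -1177*(-1/75335) = 1177/75335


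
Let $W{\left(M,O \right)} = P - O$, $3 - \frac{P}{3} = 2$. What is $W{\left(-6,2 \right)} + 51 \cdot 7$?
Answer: $358$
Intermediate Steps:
$P = 3$ ($P = 9 - 6 = 3$)
$W{\left(M,O \right)} = 3 - O$
$W{\left(-6,2 \right)} + 51 \cdot 7 = \left(3 - 2\right) + 51 \cdot 7 = \left(3 - 2\right) + 357 = 1 + 357 = 358$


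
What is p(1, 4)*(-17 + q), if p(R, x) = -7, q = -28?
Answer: 315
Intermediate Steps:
p(1, 4)*(-17 + q) = -7*(-17 - 28) = -7*(-45) = 315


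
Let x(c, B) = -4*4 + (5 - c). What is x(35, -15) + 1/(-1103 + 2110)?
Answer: -46321/1007 ≈ -45.999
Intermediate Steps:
x(c, B) = -11 - c (x(c, B) = -16 + (5 - c) = -11 - c)
x(35, -15) + 1/(-1103 + 2110) = (-11 - 1*35) + 1/(-1103 + 2110) = (-11 - 35) + 1/1007 = -46 + 1/1007 = -46321/1007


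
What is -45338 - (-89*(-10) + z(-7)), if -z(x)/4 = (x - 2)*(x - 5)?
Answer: -45796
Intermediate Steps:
z(x) = -4*(-5 + x)*(-2 + x) (z(x) = -4*(x - 2)*(x - 5) = -4*(-2 + x)*(-5 + x) = -4*(-5 + x)*(-2 + x))
-45338 - (-89*(-10) + z(-7)) = -45338 - (-89*(-10) + (-40 - 4*(-7)**2 + 28*(-7))) = -45338 - (890 + (-40 - 4*49 - 196)) = -45338 - (890 + (-40 - 196 - 196)) = -45338 - (890 - 432) = -45338 - 1*458 = -45338 - 458 = -45796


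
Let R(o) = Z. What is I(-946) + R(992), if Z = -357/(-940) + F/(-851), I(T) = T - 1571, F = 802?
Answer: -2013899053/799940 ≈ -2517.6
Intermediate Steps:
I(T) = -1571 + T
Z = -450073/799940 (Z = -357/(-940) + 802/(-851) = -357*(-1/940) + 802*(-1/851) = 357/940 - 802/851 = -450073/799940 ≈ -0.56263)
R(o) = -450073/799940
I(-946) + R(992) = (-1571 - 946) - 450073/799940 = -2517 - 450073/799940 = -2013899053/799940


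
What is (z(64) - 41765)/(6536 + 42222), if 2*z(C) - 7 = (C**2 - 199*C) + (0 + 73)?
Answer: -46045/48758 ≈ -0.94436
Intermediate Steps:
z(C) = 40 + C**2/2 - 199*C/2 (z(C) = 7/2 + ((C**2 - 199*C) + (0 + 73))/2 = 7/2 + ((C**2 - 199*C) + 73)/2 = 7/2 + (73 + C**2 - 199*C)/2 = 7/2 + (73/2 + C**2/2 - 199*C/2) = 40 + C**2/2 - 199*C/2)
(z(64) - 41765)/(6536 + 42222) = ((40 + (1/2)*64**2 - 199/2*64) - 41765)/(6536 + 42222) = ((40 + (1/2)*4096 - 6368) - 41765)/48758 = ((40 + 2048 - 6368) - 41765)*(1/48758) = (-4280 - 41765)*(1/48758) = -46045*1/48758 = -46045/48758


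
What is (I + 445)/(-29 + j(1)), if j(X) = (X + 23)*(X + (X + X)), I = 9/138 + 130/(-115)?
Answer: 20421/1978 ≈ 10.324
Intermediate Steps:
I = -49/46 (I = 9*(1/138) + 130*(-1/115) = 3/46 - 26/23 = -49/46 ≈ -1.0652)
j(X) = 3*X*(23 + X) (j(X) = (23 + X)*(X + 2*X) = (23 + X)*(3*X) = 3*X*(23 + X))
(I + 445)/(-29 + j(1)) = (-49/46 + 445)/(-29 + 3*1*(23 + 1)) = 20421/(46*(-29 + 3*1*24)) = 20421/(46*(-29 + 72)) = (20421/46)/43 = (20421/46)*(1/43) = 20421/1978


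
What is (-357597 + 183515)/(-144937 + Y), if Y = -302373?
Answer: 87041/223655 ≈ 0.38918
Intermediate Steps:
(-357597 + 183515)/(-144937 + Y) = (-357597 + 183515)/(-144937 - 302373) = -174082/(-447310) = -174082*(-1/447310) = 87041/223655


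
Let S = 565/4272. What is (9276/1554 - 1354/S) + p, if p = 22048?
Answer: 1729136978/146335 ≈ 11816.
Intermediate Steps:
S = 565/4272 (S = 565*(1/4272) = 565/4272 ≈ 0.13226)
(9276/1554 - 1354/S) + p = (9276/1554 - 1354/565/4272) + 22048 = (9276*(1/1554) - 1354*4272/565) + 22048 = (1546/259 - 5784288/565) + 22048 = -1497257102/146335 + 22048 = 1729136978/146335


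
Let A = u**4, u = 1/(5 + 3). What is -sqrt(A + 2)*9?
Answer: -9*sqrt(8193)/64 ≈ -12.729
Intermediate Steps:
u = 1/8 ≈ 0.12500
A = 1/4096 (A = (1/8)**4 = 1/4096 ≈ 0.00024414)
-sqrt(A + 2)*9 = -sqrt(1/4096 + 2)*9 = -sqrt(8193/4096)*9 = -sqrt(8193)/64*9 = -9*sqrt(8193)/64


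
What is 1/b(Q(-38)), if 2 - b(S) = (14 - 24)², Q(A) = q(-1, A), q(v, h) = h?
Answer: -1/98 ≈ -0.010204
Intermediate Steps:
Q(A) = A
b(S) = -98 (b(S) = 2 - (14 - 24)² = 2 - 1*(-10)² = 2 - 1*100 = 2 - 100 = -98)
1/b(Q(-38)) = 1/(-98) = -1/98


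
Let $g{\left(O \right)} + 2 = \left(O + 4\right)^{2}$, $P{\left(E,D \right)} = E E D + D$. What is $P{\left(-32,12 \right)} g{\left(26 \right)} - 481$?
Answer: $11044919$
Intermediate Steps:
$P{\left(E,D \right)} = D + D E^{2}$ ($P{\left(E,D \right)} = E^{2} D + D = D E^{2} + D = D + D E^{2}$)
$g{\left(O \right)} = -2 + \left(4 + O\right)^{2}$ ($g{\left(O \right)} = -2 + \left(O + 4\right)^{2} = -2 + \left(4 + O\right)^{2}$)
$P{\left(-32,12 \right)} g{\left(26 \right)} - 481 = 12 \left(1 + \left(-32\right)^{2}\right) \left(-2 + \left(4 + 26\right)^{2}\right) - 481 = 12 \left(1 + 1024\right) \left(-2 + 30^{2}\right) - 481 = 12 \cdot 1025 \left(-2 + 900\right) - 481 = 12300 \cdot 898 - 481 = 11045400 - 481 = 11044919$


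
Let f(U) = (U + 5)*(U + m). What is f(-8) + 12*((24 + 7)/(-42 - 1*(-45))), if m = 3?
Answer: 139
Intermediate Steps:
f(U) = (3 + U)*(5 + U) (f(U) = (U + 5)*(U + 3) = (5 + U)*(3 + U) = (3 + U)*(5 + U))
f(-8) + 12*((24 + 7)/(-42 - 1*(-45))) = (15 + (-8)² + 8*(-8)) + 12*((24 + 7)/(-42 - 1*(-45))) = (15 + 64 - 64) + 12*(31/(-42 + 45)) = 15 + 12*(31/3) = 15 + 124 = 139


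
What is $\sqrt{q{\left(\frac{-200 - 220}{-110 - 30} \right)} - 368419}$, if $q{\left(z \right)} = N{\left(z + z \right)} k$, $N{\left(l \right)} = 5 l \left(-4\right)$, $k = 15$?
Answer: $i \sqrt{370219} \approx 608.46 i$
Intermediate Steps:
$N{\left(l \right)} = - 20 l$
$q{\left(z \right)} = - 600 z$ ($q{\left(z \right)} = - 20 \left(z + z\right) 15 = - 20 \cdot 2 z 15 = - 40 z 15 = - 600 z$)
$\sqrt{q{\left(\frac{-200 - 220}{-110 - 30} \right)} - 368419} = \sqrt{- 600 \frac{-200 - 220}{-110 - 30} - 368419} = \sqrt{- 600 \left(- \frac{420}{-140}\right) - 368419} = \sqrt{- 600 \left(\left(-420\right) \left(- \frac{1}{140}\right)\right) - 368419} = \sqrt{\left(-600\right) 3 - 368419} = \sqrt{-1800 - 368419} = \sqrt{-370219} = i \sqrt{370219}$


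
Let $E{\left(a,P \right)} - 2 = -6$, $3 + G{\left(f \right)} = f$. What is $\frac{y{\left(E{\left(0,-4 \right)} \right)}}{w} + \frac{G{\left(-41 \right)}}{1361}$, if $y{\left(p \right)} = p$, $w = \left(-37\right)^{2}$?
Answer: $- \frac{65680}{1863209} \approx -0.035251$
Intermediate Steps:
$w = 1369$
$G{\left(f \right)} = -3 + f$
$E{\left(a,P \right)} = -4$ ($E{\left(a,P \right)} = 2 - 6 = -4$)
$\frac{y{\left(E{\left(0,-4 \right)} \right)}}{w} + \frac{G{\left(-41 \right)}}{1361} = - \frac{4}{1369} + \frac{-3 - 41}{1361} = \left(-4\right) \frac{1}{1369} - \frac{44}{1361} = - \frac{4}{1369} - \frac{44}{1361} = - \frac{65680}{1863209}$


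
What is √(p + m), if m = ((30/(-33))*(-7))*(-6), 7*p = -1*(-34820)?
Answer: 4*√1829135/77 ≈ 70.257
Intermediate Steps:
p = 34820/7 (p = (-1*(-34820))/7 = (⅐)*34820 = 34820/7 ≈ 4974.3)
m = -420/11 (m = ((30*(-1/33))*(-7))*(-6) = -10/11*(-7)*(-6) = (70/11)*(-6) = -420/11 ≈ -38.182)
√(p + m) = √(34820/7 - 420/11) = √(380080/77) = 4*√1829135/77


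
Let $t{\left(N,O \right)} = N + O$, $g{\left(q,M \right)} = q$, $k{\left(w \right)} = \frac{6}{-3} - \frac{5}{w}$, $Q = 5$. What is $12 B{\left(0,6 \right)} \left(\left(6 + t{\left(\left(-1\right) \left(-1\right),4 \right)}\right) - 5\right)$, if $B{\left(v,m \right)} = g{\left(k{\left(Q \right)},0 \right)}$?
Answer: $-216$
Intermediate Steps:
$k{\left(w \right)} = -2 - \frac{5}{w}$ ($k{\left(w \right)} = 6 \left(- \frac{1}{3}\right) - \frac{5}{w} = -2 - \frac{5}{w}$)
$B{\left(v,m \right)} = -3$ ($B{\left(v,m \right)} = -2 - \frac{5}{5} = -2 - 1 = -3$)
$12 B{\left(0,6 \right)} \left(\left(6 + t{\left(\left(-1\right) \left(-1\right),4 \right)}\right) - 5\right) = 12 \left(-3\right) \left(\left(6 + \left(\left(-1\right) \left(-1\right) + 4\right)\right) - 5\right) = - 36 \left(\left(6 + \left(1 + 4\right)\right) - 5\right) = - 36 \left(\left(6 + 5\right) - 5\right) = - 36 \left(11 - 5\right) = \left(-36\right) 6 = -216$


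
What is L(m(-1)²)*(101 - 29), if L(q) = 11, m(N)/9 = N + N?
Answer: 792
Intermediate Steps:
m(N) = 18*N (m(N) = 9*(N + N) = 9*(2*N) = 18*N)
L(m(-1)²)*(101 - 29) = 11*(101 - 29) = 11*72 = 792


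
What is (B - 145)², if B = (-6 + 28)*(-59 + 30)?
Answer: 613089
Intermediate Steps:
B = -638 (B = 22*(-29) = -638)
(B - 145)² = (-638 - 145)² = (-783)² = 613089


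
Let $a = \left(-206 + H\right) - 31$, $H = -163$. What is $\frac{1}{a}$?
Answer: $- \frac{1}{400} \approx -0.0025$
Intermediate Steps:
$a = -400$ ($a = \left(-206 - 163\right) - 31 = -369 - 31 = -400$)
$\frac{1}{a} = \frac{1}{-400} = - \frac{1}{400}$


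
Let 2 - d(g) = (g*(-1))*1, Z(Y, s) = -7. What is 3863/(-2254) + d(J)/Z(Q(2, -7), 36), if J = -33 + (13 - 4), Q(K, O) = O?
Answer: 3221/2254 ≈ 1.4290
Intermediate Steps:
J = -24 (J = -33 + 9 = -24)
d(g) = 2 + g (d(g) = 2 - g*(-1) = 2 - (-g) = 2 - (-1)*g = 2 + g)
3863/(-2254) + d(J)/Z(Q(2, -7), 36) = 3863/(-2254) + (2 - 24)/(-7) = 3863*(-1/2254) - 22*(-⅐) = -3863/2254 + 22/7 = 3221/2254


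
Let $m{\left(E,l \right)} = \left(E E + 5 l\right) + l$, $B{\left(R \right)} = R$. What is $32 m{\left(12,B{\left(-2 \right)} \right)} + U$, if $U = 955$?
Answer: $5179$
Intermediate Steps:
$m{\left(E,l \right)} = E^{2} + 6 l$ ($m{\left(E,l \right)} = \left(E^{2} + 5 l\right) + l = E^{2} + 6 l$)
$32 m{\left(12,B{\left(-2 \right)} \right)} + U = 32 \left(12^{2} + 6 \left(-2\right)\right) + 955 = 32 \left(144 - 12\right) + 955 = 32 \cdot 132 + 955 = 4224 + 955 = 5179$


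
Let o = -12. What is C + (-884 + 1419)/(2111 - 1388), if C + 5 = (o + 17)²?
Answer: 14995/723 ≈ 20.740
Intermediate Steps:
C = 20 (C = -5 + (-12 + 17)² = -5 + 5² = -5 + 25 = 20)
C + (-884 + 1419)/(2111 - 1388) = 20 + (-884 + 1419)/(2111 - 1388) = 20 + 535/723 = 14995/723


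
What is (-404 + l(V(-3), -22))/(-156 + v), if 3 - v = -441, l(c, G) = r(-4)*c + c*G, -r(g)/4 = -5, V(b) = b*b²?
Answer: -175/144 ≈ -1.2153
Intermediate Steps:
V(b) = b³
r(g) = 20 (r(g) = -4*(-5) = 20)
l(c, G) = 20*c + G*c (l(c, G) = 20*c + c*G = 20*c + G*c)
v = 444 (v = 3 - 1*(-441) = 3 + 441 = 444)
(-404 + l(V(-3), -22))/(-156 + v) = (-404 + (-3)³*(20 - 22))/(-156 + 444) = (-404 - 27*(-2))/288 = (-404 + 54)*(1/288) = -350*1/288 = -175/144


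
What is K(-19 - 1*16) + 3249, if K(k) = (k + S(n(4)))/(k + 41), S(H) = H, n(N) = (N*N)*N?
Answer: 19523/6 ≈ 3253.8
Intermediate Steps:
n(N) = N³ (n(N) = N²*N = N³)
K(k) = (64 + k)/(41 + k) (K(k) = (k + 4³)/(k + 41) = (k + 64)/(41 + k) = (64 + k)/(41 + k))
K(-19 - 1*16) + 3249 = (64 + (-19 - 1*16))/(41 + (-19 - 1*16)) + 3249 = (64 + (-19 - 16))/(41 + (-19 - 16)) + 3249 = (64 - 35)/(41 - 35) + 3249 = 29/6 + 3249 = 19523/6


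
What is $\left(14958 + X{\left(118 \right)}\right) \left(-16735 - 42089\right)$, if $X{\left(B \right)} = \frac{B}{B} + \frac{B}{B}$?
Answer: $-880007040$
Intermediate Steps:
$X{\left(B \right)} = 2$ ($X{\left(B \right)} = 1 + 1 = 2$)
$\left(14958 + X{\left(118 \right)}\right) \left(-16735 - 42089\right) = \left(14958 + 2\right) \left(-16735 - 42089\right) = 14960 \left(-58824\right) = -880007040$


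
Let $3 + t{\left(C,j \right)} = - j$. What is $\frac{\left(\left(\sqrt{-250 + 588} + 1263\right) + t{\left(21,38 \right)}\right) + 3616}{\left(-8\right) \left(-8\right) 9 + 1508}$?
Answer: $\frac{2419}{1042} + \frac{13 \sqrt{2}}{2084} \approx 2.3303$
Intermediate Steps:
$t{\left(C,j \right)} = -3 - j$
$\frac{\left(\left(\sqrt{-250 + 588} + 1263\right) + t{\left(21,38 \right)}\right) + 3616}{\left(-8\right) \left(-8\right) 9 + 1508} = \frac{\left(\left(\sqrt{-250 + 588} + 1263\right) - 41\right) + 3616}{\left(-8\right) \left(-8\right) 9 + 1508} = \frac{\left(\left(\sqrt{338} + 1263\right) - 41\right) + 3616}{64 \cdot 9 + 1508} = \frac{\left(\left(13 \sqrt{2} + 1263\right) - 41\right) + 3616}{576 + 1508} = \frac{\left(\left(1263 + 13 \sqrt{2}\right) - 41\right) + 3616}{2084} = \left(\left(1222 + 13 \sqrt{2}\right) + 3616\right) \frac{1}{2084} = \left(4838 + 13 \sqrt{2}\right) \frac{1}{2084} = \frac{2419}{1042} + \frac{13 \sqrt{2}}{2084}$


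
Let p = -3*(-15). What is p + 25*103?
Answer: 2620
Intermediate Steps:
p = 45
p + 25*103 = 45 + 25*103 = 45 + 2575 = 2620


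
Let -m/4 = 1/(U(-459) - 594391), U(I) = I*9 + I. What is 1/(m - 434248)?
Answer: -598981/260106301284 ≈ -2.3028e-6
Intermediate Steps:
U(I) = 10*I (U(I) = 9*I + I = 10*I)
m = 4/598981 (m = -4/(10*(-459) - 594391) = -4/(-4590 - 594391) = -4/(-598981) = -4*(-1/598981) = 4/598981 ≈ 6.6780e-6)
1/(m - 434248) = 1/(4/598981 - 434248) = 1/(-260106301284/598981) = -598981/260106301284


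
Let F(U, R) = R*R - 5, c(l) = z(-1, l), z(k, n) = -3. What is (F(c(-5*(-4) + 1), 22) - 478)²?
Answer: 1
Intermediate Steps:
c(l) = -3
F(U, R) = -5 + R² (F(U, R) = R² - 5 = -5 + R²)
(F(c(-5*(-4) + 1), 22) - 478)² = ((-5 + 22²) - 478)² = ((-5 + 484) - 478)² = (479 - 478)² = 1² = 1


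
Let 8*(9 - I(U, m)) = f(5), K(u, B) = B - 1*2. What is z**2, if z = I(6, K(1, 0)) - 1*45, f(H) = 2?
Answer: 21025/16 ≈ 1314.1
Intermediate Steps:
K(u, B) = -2 + B (K(u, B) = B - 2 = -2 + B)
I(U, m) = 35/4 (I(U, m) = 9 - 1/8*2 = 9 - 1/4 = 35/4)
z = -145/4 (z = 35/4 - 1*45 = 35/4 - 45 = -145/4 ≈ -36.250)
z**2 = (-145/4)**2 = 21025/16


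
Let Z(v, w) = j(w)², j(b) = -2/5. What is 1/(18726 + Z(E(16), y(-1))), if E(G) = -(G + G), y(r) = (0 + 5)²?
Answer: 25/468154 ≈ 5.3401e-5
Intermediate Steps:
y(r) = 25 (y(r) = 5² = 25)
E(G) = -2*G
j(b) = -⅖ (j(b) = -2*⅕ = -⅖)
Z(v, w) = 4/25 (Z(v, w) = (-⅖)² = 4/25)
1/(18726 + Z(E(16), y(-1))) = 1/(18726 + 4/25) = 1/(468154/25) = 25/468154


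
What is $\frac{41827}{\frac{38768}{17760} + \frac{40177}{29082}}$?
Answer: $\frac{1013677345}{86383} \approx 11735.0$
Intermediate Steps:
$\frac{41827}{\frac{38768}{17760} + \frac{40177}{29082}} = \frac{41827}{38768 \cdot \frac{1}{17760} + 40177 \cdot \frac{1}{29082}} = \frac{41827}{\frac{2423}{1110} + \frac{40177}{29082}} = \frac{41827}{\frac{86383}{24235}} = 41827 \cdot \frac{24235}{86383} = \frac{1013677345}{86383}$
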